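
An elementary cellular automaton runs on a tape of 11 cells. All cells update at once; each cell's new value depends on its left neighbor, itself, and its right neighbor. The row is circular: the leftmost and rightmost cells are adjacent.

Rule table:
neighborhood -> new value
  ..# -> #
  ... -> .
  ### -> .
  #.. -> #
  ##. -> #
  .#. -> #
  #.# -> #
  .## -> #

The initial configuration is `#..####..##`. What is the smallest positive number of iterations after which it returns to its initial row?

####..####.
#..####..##

2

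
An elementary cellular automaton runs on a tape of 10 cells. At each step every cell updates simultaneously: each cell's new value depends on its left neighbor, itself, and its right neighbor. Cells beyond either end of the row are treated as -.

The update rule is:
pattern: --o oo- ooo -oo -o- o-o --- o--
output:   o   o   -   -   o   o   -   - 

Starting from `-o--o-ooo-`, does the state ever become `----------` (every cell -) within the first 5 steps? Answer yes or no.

no

oo-ooo--o-
-oo--o-oo-
o-o-ooo-o-
oooo--ooo-
---o-o--o-
step 5 is ---o-o--o-, still not uniform -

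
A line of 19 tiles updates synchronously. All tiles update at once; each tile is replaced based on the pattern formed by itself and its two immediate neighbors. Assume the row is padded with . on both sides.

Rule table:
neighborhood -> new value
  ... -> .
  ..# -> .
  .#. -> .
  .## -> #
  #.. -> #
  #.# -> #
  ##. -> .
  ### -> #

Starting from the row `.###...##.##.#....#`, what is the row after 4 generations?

generation 1: .##.#..#.##.#.#....
generation 2: .#.#.#..##.#.#.#...
generation 3: ..#.#.#.#.#.#.#.#..
generation 4: ...#.#.#.#.#.#.#.#.

...#.#.#.#.#.#.#.#.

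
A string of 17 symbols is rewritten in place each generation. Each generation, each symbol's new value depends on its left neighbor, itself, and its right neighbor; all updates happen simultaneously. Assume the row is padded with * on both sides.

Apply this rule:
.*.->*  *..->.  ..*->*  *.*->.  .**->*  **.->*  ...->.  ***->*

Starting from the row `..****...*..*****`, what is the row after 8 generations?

.*****.***.******

.*****..**.******
.*****.***.******
.*****.***.******  (fixed point — unchanged through generation 8)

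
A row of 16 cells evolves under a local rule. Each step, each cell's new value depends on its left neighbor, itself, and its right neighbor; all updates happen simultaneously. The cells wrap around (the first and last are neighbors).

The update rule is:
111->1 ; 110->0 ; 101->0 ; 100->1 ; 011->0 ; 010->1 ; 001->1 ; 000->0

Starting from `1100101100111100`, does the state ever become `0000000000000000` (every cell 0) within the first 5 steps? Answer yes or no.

0011100011011011
1101010100000000
0001010110000001
1011010001000011
0000011011100101
step 5 is 0000011011100101, still not uniform 0

no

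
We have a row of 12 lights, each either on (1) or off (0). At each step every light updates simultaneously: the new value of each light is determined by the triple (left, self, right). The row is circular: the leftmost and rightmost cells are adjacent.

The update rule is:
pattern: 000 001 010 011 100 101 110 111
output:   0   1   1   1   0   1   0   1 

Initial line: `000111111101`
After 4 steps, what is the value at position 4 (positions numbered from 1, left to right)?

001111111011
011111110110
111111101100
111111011001
position 4 holds 1

1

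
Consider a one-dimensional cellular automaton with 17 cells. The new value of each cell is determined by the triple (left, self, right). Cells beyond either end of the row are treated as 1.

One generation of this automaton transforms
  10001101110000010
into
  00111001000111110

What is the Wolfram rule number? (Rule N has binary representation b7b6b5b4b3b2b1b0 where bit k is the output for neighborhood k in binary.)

15

position 8: 111 → 0  (bit 7 = 0)
position 0: 110 → 0  (bit 6 = 0)
position 6: 101 → 0  (bit 5 = 0)
position 1: 100 → 0  (bit 4 = 0)
position 4: 011 → 1  (bit 3 = 1)
position 15: 010 → 1  (bit 2 = 1)
position 3: 001 → 1  (bit 1 = 1)
position 2: 000 → 1  (bit 0 = 1)
bits b7..b0 = 00001111 = 15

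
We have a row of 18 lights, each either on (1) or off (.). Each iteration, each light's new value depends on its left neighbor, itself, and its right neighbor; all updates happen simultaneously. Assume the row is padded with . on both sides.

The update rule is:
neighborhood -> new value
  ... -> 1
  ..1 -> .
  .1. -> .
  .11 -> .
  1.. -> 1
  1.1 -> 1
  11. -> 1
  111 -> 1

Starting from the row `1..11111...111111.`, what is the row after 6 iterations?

.1..111111..111111
..1..111111..11111
1..1..111111..1111
.1..1..111111..111
..1..1..111111..11
1..1..1..111111..1

1..1..1..111111..1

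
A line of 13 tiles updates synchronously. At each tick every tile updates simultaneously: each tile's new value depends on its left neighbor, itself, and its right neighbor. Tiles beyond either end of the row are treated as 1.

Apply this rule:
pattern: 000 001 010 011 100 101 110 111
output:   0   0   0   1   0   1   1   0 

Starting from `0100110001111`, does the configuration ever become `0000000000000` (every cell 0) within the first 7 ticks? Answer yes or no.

no

tick 1: 1000110001000
tick 2: 1000110000000
tick 3: 1000110000000  (fixed point — unchanged through tick 7)
tick 7 is 1000110000000, still not uniform 0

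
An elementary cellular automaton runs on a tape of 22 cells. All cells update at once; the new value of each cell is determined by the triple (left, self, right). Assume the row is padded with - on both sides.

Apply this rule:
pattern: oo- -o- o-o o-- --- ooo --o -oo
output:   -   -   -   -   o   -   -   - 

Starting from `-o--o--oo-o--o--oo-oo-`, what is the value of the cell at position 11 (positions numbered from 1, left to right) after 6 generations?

o

----------------------
oooooooooooooooooooooo
----------------------  (repeats generation 1; period 2)
generation 6: oooooooooooooooooooooo
position 11 holds o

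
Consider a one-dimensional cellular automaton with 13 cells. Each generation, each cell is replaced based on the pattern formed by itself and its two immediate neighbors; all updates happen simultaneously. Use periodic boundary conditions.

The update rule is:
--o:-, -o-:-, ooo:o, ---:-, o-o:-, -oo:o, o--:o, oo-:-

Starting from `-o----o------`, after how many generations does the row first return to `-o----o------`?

generation 1: --o----o-----
generation 2: ---o----o----
generation 3: ----o----o---
generation 4: -----o----o--
generation 5: ------o----o-
generation 6: -------o----o
generation 7: o-------o----
generation 8: -o-------o---
generation 9: --o-------o--
generation 10: ---o-------o-
generation 11: ----o-------o
generation 12: o----o-------
generation 13: -o----o------

13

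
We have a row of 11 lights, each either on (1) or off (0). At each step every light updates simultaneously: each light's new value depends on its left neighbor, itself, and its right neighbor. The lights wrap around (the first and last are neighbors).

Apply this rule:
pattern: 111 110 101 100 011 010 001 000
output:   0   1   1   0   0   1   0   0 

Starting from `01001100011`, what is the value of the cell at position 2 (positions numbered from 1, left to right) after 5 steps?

11000100001
01000100000
01000100000  (fixed point — unchanged through step 5)
position 2 holds 1

1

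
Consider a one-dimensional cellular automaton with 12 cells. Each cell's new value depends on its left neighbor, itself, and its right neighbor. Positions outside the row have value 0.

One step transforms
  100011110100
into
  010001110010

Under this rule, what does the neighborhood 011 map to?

0

At position 4 the neighborhood is 011; the next row has 0 there.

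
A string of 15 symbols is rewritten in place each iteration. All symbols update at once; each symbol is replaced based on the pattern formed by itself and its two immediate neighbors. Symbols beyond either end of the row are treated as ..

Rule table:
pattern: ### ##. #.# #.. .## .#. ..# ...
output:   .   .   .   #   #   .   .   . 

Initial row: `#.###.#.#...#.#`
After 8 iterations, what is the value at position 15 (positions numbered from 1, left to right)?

.

..#......#.....
...#......#....
....#......#...
.....#......#..
......#......#.
.......#......#
........#......
.........#.....
position 15 holds .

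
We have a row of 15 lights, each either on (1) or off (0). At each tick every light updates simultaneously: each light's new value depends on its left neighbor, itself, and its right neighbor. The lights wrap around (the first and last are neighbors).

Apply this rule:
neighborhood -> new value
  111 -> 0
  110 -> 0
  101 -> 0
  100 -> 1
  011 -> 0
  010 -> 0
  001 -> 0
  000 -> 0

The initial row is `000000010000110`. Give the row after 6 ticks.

000000001000001
100000000100000
010000000010000
001000000001000
000100000000100
000010000000010

000010000000010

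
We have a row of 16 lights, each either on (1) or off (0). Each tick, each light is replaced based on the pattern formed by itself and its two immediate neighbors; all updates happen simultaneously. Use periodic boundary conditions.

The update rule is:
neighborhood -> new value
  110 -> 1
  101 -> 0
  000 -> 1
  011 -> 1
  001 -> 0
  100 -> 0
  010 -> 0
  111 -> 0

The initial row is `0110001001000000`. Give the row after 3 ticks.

0110100000011111
0110001111010001
0110101001000100

0110101001000100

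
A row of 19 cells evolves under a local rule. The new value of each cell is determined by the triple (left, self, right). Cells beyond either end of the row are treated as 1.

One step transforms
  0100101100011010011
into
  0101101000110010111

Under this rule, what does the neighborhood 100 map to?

At position 2 the neighborhood is 100; the next row has 0 there.

0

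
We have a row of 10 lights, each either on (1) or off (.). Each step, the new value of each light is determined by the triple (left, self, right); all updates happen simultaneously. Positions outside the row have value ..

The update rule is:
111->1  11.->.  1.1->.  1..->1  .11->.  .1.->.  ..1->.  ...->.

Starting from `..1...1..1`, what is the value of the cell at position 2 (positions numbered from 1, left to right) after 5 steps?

.

...1...1..
....1...1.
.....1...1
......1...
.......1..
position 2 holds .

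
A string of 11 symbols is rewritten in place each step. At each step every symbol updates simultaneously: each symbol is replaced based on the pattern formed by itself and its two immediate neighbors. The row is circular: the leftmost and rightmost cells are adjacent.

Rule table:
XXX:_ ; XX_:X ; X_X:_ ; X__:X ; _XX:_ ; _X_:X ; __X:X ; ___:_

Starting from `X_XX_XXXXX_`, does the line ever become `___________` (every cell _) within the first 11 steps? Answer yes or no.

X__X_____X_
XXXXX___XX_
____XX_X_X_
___X_X_X_XX
X_XX_X_X__X
X__X_X_XXX_
XXXX_X___X_
___X_XX_XX_
__XX__X__XX
XX_XXXXXX_X
_X______X__
step 11 is _X______X__, still not uniform _

no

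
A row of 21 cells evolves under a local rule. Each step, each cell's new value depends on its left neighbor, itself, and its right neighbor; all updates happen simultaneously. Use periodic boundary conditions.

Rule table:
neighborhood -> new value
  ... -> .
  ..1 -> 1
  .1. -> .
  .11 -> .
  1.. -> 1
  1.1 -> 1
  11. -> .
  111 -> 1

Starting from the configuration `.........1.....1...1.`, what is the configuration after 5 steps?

step 1: ........1.1...1.1.1.1
step 2: 1......1.1.1.1.1.1.1.
step 3: .1....1.1.1.1.1.1.1.1
step 4: 1.1..1.1.1.1.1.1.1.1.
step 5: .1.11.1.1.1.1.1.1.1.1

.1.11.1.1.1.1.1.1.1.1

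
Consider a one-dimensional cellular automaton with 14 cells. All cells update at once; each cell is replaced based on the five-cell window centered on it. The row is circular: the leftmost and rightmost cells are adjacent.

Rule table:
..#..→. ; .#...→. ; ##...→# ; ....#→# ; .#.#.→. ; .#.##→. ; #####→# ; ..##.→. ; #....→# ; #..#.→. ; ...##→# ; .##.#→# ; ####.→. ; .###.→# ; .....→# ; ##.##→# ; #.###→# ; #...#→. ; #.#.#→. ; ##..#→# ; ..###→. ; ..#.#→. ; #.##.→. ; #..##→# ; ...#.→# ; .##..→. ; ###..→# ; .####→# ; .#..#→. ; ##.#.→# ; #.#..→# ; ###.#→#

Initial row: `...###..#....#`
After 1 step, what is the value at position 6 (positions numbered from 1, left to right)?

#

step 1: ..#.###...###.
position 6 holds #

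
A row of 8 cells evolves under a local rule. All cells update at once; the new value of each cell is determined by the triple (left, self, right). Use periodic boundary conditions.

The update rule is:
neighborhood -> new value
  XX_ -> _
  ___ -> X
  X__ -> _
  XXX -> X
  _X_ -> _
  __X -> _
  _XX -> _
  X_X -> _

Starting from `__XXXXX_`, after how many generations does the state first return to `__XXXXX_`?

X__XXX__
____X___
XXX___XX
XX__X__X
X_______
__XXXXX_

6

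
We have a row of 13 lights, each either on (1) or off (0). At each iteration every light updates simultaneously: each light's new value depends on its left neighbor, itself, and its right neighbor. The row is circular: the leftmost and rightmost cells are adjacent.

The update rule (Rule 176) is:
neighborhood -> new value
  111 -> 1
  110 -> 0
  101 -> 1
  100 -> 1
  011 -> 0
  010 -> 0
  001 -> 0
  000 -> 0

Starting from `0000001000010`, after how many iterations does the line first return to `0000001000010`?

iteration 1: 0000000100001
iteration 2: 1000000010000
iteration 3: 0100000001000
iteration 4: 0010000000100
iteration 5: 0001000000010
iteration 6: 0000100000001
iteration 7: 1000010000000
iteration 8: 0100001000000
iteration 9: 0010000100000
iteration 10: 0001000010000
iteration 11: 0000100001000
iteration 12: 0000010000100
iteration 13: 0000001000010

13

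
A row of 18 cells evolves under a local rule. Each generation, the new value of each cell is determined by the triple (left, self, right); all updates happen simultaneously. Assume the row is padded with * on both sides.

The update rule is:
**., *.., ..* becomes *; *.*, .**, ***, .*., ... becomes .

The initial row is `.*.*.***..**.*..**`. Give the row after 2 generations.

*.....*..*..**.***

generation 1: .......***.*..**..
generation 2: *.....*..*..**.***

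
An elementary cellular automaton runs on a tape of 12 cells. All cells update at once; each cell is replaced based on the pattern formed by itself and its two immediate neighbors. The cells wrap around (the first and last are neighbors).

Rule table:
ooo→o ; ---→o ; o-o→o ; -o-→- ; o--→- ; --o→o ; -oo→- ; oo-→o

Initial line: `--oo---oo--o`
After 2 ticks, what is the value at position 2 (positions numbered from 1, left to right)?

-o-o-oo-o-o-
o-o-o-oo-o--
position 2 holds -

-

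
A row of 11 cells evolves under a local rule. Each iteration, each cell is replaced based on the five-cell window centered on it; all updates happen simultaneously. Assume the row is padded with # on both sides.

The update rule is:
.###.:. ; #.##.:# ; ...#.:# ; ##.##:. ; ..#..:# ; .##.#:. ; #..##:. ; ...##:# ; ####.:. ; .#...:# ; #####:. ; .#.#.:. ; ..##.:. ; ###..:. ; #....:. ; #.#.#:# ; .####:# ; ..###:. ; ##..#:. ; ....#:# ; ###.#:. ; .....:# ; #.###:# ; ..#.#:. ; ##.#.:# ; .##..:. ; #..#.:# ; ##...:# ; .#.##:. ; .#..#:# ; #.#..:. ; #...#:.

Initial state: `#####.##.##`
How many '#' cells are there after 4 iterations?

......#..##
#.######..#
..##.......
....#.#####
count of #: 6

6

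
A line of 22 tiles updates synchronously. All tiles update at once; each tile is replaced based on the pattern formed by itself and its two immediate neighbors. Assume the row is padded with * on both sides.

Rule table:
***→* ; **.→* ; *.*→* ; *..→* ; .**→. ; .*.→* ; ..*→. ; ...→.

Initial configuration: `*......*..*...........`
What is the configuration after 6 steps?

*******.....**.**.....

**.....**.**..........
***.....**.**.........
****.....**.**........
*****.....**.**.......
******.....**.**......
*******.....**.**.....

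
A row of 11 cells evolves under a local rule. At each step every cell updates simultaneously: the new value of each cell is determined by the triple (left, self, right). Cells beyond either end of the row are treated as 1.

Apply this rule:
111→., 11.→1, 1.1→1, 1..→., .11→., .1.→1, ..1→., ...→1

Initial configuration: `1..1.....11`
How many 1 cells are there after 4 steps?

3

1..1.111...
1..11..1.1.
1...1..1111
1.1.1......
count of 1: 3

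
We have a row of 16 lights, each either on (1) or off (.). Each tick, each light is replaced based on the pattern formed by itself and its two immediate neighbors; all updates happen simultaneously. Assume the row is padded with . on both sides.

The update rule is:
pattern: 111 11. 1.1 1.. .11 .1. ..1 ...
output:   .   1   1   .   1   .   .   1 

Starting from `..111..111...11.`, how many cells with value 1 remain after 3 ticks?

1.1.1..1.1.1.11.
.1.1....1.1.111.
..1..11..1.11.1.
count of 1: 7

7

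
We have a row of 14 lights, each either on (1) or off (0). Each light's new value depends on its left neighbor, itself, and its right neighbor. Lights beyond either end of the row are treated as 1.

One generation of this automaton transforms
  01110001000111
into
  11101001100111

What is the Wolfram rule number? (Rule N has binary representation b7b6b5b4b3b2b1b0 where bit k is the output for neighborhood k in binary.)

position 2: 111 → 1  (bit 7 = 1)
position 3: 110 → 0  (bit 6 = 0)
position 0: 101 → 1  (bit 5 = 1)
position 4: 100 → 1  (bit 4 = 1)
position 1: 011 → 1  (bit 3 = 1)
position 7: 010 → 1  (bit 2 = 1)
position 6: 001 → 0  (bit 1 = 0)
position 5: 000 → 0  (bit 0 = 0)
bits b7..b0 = 10111100 = 188

188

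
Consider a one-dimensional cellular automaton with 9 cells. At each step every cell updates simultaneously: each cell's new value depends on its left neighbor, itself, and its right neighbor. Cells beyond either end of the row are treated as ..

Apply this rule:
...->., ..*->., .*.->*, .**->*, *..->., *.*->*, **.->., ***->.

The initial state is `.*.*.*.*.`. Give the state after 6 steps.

.*******.
.*.......
.*.......  (fixed point — unchanged through step 6)

.*.......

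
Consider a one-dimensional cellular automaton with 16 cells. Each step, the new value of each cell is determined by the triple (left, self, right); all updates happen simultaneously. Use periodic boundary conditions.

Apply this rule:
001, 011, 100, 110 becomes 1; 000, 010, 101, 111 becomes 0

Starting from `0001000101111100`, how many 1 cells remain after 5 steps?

step 1: 0010101001000110
step 2: 0100000110101111
step 3: 0010001110001001
step 4: 1101011011010110
step 5: 1100011011000110
count of 1: 8

8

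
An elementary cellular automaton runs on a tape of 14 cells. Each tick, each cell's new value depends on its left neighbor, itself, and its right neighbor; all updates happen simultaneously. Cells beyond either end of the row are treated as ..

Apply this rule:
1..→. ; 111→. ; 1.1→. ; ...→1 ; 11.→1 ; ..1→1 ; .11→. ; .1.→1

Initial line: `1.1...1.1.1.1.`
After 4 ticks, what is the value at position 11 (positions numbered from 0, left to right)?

.

1.1.111.1.1.1.
1.1...1.1.1.1.  (repeats tick 0; period 2)
tick 4: 1.1...1.1.1.1.
position 11 holds .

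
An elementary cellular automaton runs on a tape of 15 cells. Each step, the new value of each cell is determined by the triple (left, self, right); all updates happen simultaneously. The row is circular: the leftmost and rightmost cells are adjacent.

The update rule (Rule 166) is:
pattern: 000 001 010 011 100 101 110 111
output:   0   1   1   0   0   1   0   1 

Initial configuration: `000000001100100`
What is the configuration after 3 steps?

000001000110000

step 1: 000000010001100
step 2: 000000110010000
step 3: 000001000110000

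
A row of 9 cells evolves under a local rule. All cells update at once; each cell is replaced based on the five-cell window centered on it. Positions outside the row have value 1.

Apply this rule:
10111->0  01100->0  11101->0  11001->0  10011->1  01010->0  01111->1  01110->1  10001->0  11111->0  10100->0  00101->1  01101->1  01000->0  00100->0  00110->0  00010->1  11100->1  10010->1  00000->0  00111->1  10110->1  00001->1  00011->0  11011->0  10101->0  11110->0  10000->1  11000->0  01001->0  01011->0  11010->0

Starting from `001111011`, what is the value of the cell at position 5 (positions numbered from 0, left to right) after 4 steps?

step 1: 011100001
step 2: 001101101
step 3: 010101100
step 4: 000001001
position 5 holds 1

1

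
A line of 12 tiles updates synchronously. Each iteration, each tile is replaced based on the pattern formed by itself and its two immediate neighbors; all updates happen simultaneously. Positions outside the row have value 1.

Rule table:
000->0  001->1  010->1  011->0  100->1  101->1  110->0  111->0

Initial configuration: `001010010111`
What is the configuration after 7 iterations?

iteration 1: 111111111000
iteration 2: 000000000101
iteration 3: 100000001110
iteration 4: 010000010001
iteration 5: 111000111010
iteration 6: 000101000111
iteration 7: 101111101000

101111101000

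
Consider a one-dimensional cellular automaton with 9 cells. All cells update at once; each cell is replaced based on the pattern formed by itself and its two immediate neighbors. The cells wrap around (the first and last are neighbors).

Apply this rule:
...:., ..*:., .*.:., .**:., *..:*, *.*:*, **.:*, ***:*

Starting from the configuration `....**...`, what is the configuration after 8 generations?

generation 1: .....**..
generation 2: ......**.
generation 3: .......**
generation 4: *.......*
generation 5: **.......
generation 6: .**......
generation 7: ..**.....
generation 8: ...**....

...**....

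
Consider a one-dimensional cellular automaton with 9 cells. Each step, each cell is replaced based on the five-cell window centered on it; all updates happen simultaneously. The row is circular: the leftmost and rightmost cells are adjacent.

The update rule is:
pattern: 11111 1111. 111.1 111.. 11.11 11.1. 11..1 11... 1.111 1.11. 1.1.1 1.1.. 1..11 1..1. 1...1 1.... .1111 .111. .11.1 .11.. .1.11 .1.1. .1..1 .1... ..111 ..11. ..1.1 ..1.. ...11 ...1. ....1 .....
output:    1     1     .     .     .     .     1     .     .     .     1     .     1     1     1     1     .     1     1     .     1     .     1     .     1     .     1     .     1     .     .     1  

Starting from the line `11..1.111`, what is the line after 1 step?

1.1111..1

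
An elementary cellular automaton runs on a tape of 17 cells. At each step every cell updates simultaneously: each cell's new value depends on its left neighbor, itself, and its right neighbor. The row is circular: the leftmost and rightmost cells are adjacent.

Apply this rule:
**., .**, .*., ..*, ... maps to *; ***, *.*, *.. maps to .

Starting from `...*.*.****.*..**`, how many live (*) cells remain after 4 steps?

.***.*.*..*.*.***
.*.*.*.*.**.*.*.*
.*.*.*.*.**.*.*.*  (fixed point — unchanged through step 4)
count of *: 9

9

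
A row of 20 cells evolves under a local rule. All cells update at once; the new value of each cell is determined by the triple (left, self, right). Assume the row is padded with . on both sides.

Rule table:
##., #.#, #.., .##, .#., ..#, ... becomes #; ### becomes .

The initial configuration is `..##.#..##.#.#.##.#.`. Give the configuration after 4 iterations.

#..................#

iteration 1: ####################
iteration 2: #..................#
iteration 3: ####################  (repeats iteration 1; period 2)
iteration 4: #..................#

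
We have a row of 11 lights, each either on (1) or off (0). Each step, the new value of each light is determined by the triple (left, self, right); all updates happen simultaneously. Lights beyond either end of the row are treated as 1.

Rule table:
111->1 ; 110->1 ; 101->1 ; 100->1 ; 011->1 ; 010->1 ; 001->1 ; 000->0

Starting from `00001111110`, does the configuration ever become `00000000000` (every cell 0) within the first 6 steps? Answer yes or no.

no

step 1: 10011111111
step 2: 11111111111
step 3: 11111111111  (fixed point — unchanged through step 6)
step 6 is 11111111111, still not uniform 0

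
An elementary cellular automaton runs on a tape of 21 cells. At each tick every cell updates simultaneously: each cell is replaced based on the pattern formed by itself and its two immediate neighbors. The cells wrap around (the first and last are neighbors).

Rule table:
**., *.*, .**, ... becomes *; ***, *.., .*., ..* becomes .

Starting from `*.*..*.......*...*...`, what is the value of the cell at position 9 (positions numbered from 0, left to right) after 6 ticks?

.

.*.....*****...*...*.
...***.*...*.*...*...
**.*.**..*..*..*...**
.**.***..........*.*.
.****.*.********..*..
.*..**.**......*....*
position 9 holds .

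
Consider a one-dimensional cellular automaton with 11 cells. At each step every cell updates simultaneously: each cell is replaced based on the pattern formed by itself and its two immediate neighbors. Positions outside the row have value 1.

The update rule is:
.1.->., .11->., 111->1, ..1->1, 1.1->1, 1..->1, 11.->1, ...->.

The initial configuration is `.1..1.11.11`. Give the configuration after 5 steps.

1.11.1.11.1
11.11.1.11.
111.11.1.11
1111.11.1.1
11111.11.1.

11111.11.1.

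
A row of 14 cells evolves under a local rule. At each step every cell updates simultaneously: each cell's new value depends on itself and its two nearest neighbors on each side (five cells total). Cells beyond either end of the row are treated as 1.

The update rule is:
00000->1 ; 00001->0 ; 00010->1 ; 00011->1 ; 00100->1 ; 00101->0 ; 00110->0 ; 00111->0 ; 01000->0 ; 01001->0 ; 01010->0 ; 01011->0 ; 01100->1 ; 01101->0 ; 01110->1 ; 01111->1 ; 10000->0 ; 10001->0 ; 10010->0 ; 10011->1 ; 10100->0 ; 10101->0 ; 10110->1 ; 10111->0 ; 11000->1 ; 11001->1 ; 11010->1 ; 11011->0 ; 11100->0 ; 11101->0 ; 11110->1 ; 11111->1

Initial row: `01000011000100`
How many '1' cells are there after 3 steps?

5

10000101101101
01001001001000
10001001001001
count of 1: 5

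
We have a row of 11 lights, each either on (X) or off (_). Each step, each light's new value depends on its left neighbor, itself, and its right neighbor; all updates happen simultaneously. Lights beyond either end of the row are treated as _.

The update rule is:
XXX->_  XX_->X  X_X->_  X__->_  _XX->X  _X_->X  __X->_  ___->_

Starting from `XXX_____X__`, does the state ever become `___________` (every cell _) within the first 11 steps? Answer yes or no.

step 1: X_X_____X__
step 2: X_X_____X__  (fixed point — unchanged through step 11)
step 11 is X_X_____X__, still not uniform _

no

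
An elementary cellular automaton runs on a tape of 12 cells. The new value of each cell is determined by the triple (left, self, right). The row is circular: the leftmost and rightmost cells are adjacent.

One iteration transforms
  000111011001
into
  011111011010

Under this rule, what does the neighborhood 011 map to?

1

At position 3 the neighborhood is 011; the next row has 1 there.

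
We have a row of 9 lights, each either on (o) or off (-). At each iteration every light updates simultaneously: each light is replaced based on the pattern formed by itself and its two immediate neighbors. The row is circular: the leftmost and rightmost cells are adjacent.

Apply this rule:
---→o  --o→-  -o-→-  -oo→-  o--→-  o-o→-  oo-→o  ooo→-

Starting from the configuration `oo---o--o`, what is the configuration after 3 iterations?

-o-o-----
-----oooo
-ooo----o

-ooo----o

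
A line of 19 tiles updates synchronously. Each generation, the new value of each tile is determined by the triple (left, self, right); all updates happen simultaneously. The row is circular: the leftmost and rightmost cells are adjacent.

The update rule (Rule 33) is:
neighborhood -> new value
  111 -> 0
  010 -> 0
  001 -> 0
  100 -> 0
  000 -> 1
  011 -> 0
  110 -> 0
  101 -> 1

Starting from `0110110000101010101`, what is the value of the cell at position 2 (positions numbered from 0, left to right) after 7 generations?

1001000110010101010
0000010000001010101
0111000111100101010
0000010000000010100
1111000111111001001
0000010000000000000
1111000111111111111
position 2 holds 1

1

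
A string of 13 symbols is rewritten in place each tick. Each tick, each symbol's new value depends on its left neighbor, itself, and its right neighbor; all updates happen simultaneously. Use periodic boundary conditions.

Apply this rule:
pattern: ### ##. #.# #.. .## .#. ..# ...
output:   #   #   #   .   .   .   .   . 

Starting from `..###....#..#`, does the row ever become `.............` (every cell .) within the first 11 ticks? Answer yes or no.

yes

tick 1: ...##........
tick 2: ....#........
tick 3: .............
all cells are . at tick 3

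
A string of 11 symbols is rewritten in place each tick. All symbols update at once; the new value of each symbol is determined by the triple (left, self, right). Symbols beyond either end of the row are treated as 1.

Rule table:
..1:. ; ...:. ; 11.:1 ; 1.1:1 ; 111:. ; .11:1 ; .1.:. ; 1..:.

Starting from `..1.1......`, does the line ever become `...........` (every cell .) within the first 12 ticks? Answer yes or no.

yes

...1.......
...........
all cells are . at tick 2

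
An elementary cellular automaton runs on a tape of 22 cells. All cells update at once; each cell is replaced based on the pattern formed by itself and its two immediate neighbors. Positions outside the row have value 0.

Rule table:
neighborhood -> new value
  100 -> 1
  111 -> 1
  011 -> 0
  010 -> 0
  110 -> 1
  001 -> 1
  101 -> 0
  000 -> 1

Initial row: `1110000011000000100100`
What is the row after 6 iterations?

1011101111110011111100

0111111101111111011011
1011111100111111001001
0001111111011111110110
1110111111001111110011
0110011111110111111101
1011101111110011111100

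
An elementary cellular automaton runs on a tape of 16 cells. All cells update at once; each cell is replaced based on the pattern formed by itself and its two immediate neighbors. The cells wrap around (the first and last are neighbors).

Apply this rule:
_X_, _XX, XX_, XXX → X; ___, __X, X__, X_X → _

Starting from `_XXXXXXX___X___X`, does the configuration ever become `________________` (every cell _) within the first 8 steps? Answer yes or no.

no

step 1: _XXXXXXX___X___X  (fixed point — unchanged through step 8)
step 8 is _XXXXXXX___X___X, still not uniform _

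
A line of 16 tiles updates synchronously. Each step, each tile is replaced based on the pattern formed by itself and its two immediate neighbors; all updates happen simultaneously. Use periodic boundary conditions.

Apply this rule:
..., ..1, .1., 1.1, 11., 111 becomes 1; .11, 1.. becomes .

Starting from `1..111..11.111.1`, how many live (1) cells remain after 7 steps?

13

1.1.11.1.11.111.
1111.1111.11.111
11111.1111.11.11
111111.1111.11.1
1111111.1111.11.
.1111111.1111.11
1.1111111.1111.1
count of 1: 13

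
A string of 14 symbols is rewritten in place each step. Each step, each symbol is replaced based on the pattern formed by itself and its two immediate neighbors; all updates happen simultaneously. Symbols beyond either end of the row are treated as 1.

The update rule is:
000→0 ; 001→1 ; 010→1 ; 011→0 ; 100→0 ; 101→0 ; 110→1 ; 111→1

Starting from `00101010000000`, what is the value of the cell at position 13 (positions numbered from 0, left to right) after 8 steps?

0

step 1: 01101010000001
step 2: 00101010000010
step 3: 01101010000110
step 4: 00101010001010
step 5: 01101010011010
step 6: 00101010101010
step 7: 01101010101010
step 8: 00101010101010
position 13 holds 0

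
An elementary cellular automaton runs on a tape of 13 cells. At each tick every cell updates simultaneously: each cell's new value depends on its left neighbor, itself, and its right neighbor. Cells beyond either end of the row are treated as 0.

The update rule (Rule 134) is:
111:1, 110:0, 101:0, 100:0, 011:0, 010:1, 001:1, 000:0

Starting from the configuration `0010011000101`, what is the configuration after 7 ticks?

0110100001101
1000100010001
1001100110011
1010001000100
1010011001100
1010100010000
1010100110000

1010100110000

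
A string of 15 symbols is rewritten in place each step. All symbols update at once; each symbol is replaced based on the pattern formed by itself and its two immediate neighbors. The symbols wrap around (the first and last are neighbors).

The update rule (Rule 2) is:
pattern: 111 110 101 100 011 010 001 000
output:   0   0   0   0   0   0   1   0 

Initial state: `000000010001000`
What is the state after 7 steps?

000000100010000
000001000100000
000010001000000
000100010000000
001000100000000
010001000000000
100010000000000

100010000000000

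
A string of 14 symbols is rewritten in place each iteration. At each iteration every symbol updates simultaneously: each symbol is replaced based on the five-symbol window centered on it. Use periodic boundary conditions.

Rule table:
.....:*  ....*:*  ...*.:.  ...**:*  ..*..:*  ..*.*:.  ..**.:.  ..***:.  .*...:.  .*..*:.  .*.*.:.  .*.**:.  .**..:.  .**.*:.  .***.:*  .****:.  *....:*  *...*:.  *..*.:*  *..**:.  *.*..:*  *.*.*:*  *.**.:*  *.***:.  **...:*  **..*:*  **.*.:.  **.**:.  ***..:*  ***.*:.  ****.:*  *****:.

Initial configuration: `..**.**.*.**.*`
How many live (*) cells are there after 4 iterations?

6

.....*..*.*..*
.***.*.*..*.**
..*..*.*.*..*.
..*.*..*.*.**.
count of *: 6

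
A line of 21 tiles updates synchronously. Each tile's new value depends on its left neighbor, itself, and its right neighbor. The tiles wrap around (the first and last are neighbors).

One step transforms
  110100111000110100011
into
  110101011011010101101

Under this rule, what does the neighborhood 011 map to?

At position 6 the neighborhood is 011; the next row has 0 there.

0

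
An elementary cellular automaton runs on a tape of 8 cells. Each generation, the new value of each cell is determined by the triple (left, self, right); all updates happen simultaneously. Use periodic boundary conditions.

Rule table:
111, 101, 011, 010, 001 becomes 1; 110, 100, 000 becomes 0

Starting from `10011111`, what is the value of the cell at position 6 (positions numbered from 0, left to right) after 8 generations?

1

generation 1: 00111111
generation 2: 01111110
generation 3: 11111100
generation 4: 11111001
generation 5: 11110011
generation 6: 11100111
generation 7: 11001111
generation 8: 10011111
position 6 holds 1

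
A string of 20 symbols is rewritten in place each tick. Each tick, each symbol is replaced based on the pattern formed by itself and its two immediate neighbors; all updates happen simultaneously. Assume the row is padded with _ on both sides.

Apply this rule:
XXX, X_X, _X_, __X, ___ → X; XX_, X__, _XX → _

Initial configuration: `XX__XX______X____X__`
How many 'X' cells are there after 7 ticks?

11

___X___XXXXXX_XXXX_X
XXXX_XX_XXXX_X_XX_XX
_XX_X__X_XX_XXX__X__
X__XX_XXX__X_X__XX_X
X_X__X_X__XXXX_X__XX
XXX_XXXX_X_XX_XX_X__
_X_X_XX_XXX__X__XX_X
count of X: 11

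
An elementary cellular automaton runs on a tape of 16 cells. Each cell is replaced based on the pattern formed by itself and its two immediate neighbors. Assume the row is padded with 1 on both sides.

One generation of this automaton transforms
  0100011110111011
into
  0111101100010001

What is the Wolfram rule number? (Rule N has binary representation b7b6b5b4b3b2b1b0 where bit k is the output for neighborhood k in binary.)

position 6: 111 → 1  (bit 7 = 1)
position 8: 110 → 0  (bit 6 = 0)
position 0: 101 → 0  (bit 5 = 0)
position 2: 100 → 1  (bit 4 = 1)
position 5: 011 → 0  (bit 3 = 0)
position 1: 010 → 1  (bit 2 = 1)
position 4: 001 → 1  (bit 1 = 1)
position 3: 000 → 1  (bit 0 = 1)
bits b7..b0 = 10010111 = 151

151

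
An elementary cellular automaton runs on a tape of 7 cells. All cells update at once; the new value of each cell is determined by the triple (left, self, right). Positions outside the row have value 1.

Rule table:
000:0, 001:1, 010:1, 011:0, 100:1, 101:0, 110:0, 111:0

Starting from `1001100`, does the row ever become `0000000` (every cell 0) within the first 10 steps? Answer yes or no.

0110011
0001100
1010011
0011100
1100011
0010100
1110111
0000000
all cells are 0 at step 8

yes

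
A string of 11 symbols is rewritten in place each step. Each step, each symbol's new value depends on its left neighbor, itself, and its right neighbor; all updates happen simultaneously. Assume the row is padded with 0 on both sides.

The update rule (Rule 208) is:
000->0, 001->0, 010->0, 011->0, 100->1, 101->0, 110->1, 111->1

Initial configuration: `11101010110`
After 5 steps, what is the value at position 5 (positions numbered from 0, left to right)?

01100000011
00110000001
00011000000
00001100000
00000110000
position 5 holds 1

1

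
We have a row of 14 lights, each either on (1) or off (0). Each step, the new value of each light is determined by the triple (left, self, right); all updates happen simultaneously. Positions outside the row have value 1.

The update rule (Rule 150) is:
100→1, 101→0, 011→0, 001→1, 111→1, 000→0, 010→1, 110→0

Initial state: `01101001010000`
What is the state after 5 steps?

11101001111000

step 1: 00001111011001
step 2: 10010110000110
step 3: 01110001001000
step 4: 00101011111101
step 5: 11101001111000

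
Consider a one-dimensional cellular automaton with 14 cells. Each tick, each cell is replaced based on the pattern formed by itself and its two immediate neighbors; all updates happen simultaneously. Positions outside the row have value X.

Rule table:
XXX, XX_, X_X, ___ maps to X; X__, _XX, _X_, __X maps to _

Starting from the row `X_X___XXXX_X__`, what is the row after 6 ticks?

XX__X__XXXX___
XX______XXX_X_
XX_XXXX__XXX_X
XXX_XXX___XXX_
XXXX_XX_X__XXX
XXXXX_XX____XX

XXXXX_XX____XX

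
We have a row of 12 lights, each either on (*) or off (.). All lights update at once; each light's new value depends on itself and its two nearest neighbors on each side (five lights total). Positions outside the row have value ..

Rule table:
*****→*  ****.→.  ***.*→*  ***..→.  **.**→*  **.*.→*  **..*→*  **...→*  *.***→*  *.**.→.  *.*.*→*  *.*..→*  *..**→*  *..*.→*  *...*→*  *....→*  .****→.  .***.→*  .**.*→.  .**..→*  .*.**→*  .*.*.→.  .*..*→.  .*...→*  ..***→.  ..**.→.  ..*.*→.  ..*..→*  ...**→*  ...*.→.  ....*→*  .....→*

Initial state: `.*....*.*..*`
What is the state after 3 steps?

*****.***..*

step 1: .****...*.**
step 2: *....**..*.*
step 3: *****.***..*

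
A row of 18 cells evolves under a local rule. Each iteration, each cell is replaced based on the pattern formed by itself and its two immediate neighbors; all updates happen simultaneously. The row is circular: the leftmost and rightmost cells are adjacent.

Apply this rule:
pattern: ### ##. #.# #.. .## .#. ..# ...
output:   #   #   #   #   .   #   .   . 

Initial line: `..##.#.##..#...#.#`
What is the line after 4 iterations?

####..####.##.##..

#..####.##.##..###
##..####.##.##..##
###..####.##.##..#
####..####.##.##..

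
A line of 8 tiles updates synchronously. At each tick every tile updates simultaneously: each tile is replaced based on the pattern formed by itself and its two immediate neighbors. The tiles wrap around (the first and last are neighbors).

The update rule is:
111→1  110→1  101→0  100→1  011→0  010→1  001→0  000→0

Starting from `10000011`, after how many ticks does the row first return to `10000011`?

8

11000001
11100000
01110000
00111000
00011100
00001110
00000111
10000011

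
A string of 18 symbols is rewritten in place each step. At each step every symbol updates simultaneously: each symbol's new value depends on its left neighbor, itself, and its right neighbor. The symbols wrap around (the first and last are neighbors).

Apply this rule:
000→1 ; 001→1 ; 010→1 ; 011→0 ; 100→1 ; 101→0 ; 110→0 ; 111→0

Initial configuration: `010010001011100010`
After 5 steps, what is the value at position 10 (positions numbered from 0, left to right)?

111111111000011111
000000000111100000
111111111000011111  (repeats step 1; period 2)
step 5: 111111111000011111
position 10 holds 0

0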